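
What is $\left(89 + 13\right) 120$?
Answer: $12240$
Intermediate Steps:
$\left(89 + 13\right) 120 = 102 \cdot 120 = 12240$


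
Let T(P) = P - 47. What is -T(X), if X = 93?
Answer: -46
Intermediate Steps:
T(P) = -47 + P
-T(X) = -(-47 + 93) = -1*46 = -46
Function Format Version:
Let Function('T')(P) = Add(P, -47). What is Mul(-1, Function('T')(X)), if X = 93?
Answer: -46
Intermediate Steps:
Function('T')(P) = Add(-47, P)
Mul(-1, Function('T')(X)) = Mul(-1, Add(-47, 93)) = Mul(-1, 46) = -46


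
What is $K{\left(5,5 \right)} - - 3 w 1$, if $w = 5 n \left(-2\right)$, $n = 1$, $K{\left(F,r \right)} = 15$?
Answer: $-15$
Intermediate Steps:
$w = -10$ ($w = 5 \cdot 1 \left(-2\right) = 5 \left(-2\right) = -10$)
$K{\left(5,5 \right)} - - 3 w 1 = 15 - \left(-3\right) \left(-10\right) 1 = 15 - 30 \cdot 1 = 15 - 30 = -15$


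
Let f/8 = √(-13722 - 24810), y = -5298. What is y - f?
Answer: -5298 - 208*I*√57 ≈ -5298.0 - 1570.4*I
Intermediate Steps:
f = 208*I*√57 (f = 8*√(-13722 - 24810) = 8*√(-38532) = 8*(26*I*√57) = 208*I*√57 ≈ 1570.4*I)
y - f = -5298 - 208*I*√57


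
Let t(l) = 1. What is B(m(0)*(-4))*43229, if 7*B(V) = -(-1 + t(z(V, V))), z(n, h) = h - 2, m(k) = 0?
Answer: 0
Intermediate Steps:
z(n, h) = -2 + h
B(V) = 0 (B(V) = (-(-1 + 1))/7 = (-1*0)/7 = (⅐)*0 = 0)
B(m(0)*(-4))*43229 = 0*43229 = 0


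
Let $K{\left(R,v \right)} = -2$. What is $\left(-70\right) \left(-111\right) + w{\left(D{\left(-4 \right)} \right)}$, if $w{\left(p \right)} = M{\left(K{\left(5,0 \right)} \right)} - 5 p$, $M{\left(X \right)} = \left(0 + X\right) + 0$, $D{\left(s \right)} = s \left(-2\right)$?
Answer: $7728$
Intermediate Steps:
$D{\left(s \right)} = - 2 s$
$M{\left(X \right)} = X$ ($M{\left(X \right)} = X + 0 = X$)
$w{\left(p \right)} = -2 - 5 p$
$\left(-70\right) \left(-111\right) + w{\left(D{\left(-4 \right)} \right)} = \left(-70\right) \left(-111\right) - \left(2 + 5 \left(\left(-2\right) \left(-4\right)\right)\right) = 7770 - 42 = 7728$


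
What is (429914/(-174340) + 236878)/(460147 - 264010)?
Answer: 20648440303/17097262290 ≈ 1.2077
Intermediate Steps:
(429914/(-174340) + 236878)/(460147 - 264010) = (429914*(-1/174340) + 236878)/196137 = (-214957/87170 + 236878)*(1/196137) = (20648440303/87170)*(1/196137) = 20648440303/17097262290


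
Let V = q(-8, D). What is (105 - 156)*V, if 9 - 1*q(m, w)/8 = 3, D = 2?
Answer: -2448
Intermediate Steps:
q(m, w) = 48 (q(m, w) = 72 - 8*3 = 72 - 24 = 48)
V = 48
(105 - 156)*V = (105 - 156)*48 = -51*48 = -2448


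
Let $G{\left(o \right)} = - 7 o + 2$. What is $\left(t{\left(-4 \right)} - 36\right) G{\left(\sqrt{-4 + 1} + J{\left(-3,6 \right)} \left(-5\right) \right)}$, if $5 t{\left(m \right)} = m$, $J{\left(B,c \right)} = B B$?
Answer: $- \frac{58328}{5} + \frac{1288 i \sqrt{3}}{5} \approx -11666.0 + 446.18 i$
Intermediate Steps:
$J{\left(B,c \right)} = B^{2}$
$t{\left(m \right)} = \frac{m}{5}$
$G{\left(o \right)} = 2 - 7 o$
$\left(t{\left(-4 \right)} - 36\right) G{\left(\sqrt{-4 + 1} + J{\left(-3,6 \right)} \left(-5\right) \right)} = \left(\frac{1}{5} \left(-4\right) - 36\right) \left(2 - 7 \left(\sqrt{-4 + 1} + \left(-3\right)^{2} \left(-5\right)\right)\right) = \left(- \frac{4}{5} - 36\right) \left(2 - 7 \left(\sqrt{-3} + 9 \left(-5\right)\right)\right) = - \frac{184 \left(2 - 7 \left(i \sqrt{3} - 45\right)\right)}{5} = - \frac{184 \left(2 - 7 \left(-45 + i \sqrt{3}\right)\right)}{5} = - \frac{184 \left(2 + \left(315 - 7 i \sqrt{3}\right)\right)}{5} = - \frac{184 \left(317 - 7 i \sqrt{3}\right)}{5} = - \frac{58328}{5} + \frac{1288 i \sqrt{3}}{5}$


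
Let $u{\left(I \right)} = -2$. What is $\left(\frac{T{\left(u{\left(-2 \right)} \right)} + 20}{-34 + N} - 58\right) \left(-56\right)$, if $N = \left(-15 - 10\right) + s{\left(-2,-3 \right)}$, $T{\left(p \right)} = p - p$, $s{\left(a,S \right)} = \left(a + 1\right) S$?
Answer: $3268$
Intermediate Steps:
$s{\left(a,S \right)} = S \left(1 + a\right)$ ($s{\left(a,S \right)} = \left(1 + a\right) S = S \left(1 + a\right)$)
$T{\left(p \right)} = 0$
$N = -22$ ($N = \left(-15 - 10\right) - 3 \left(1 - 2\right) = -25 - -3 = -25 + 3 = -22$)
$\left(\frac{T{\left(u{\left(-2 \right)} \right)} + 20}{-34 + N} - 58\right) \left(-56\right) = \left(\frac{0 + 20}{-34 - 22} - 58\right) \left(-56\right) = \left(\frac{20}{-56} - 58\right) \left(-56\right) = \left(20 \left(- \frac{1}{56}\right) - 58\right) \left(-56\right) = \left(- \frac{5}{14} - 58\right) \left(-56\right) = \left(- \frac{817}{14}\right) \left(-56\right) = 3268$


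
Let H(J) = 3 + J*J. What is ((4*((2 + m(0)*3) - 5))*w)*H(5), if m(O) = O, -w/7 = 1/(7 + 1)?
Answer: 294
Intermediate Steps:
H(J) = 3 + J²
w = -7/8 (w = -7/(7 + 1) = -7/8 ≈ -0.87500)
((4*((2 + m(0)*3) - 5))*w)*H(5) = ((4*((2 + 0*3) - 5))*(-7/8))*(3 + 5²) = ((4*((2 + 0) - 5))*(-7/8))*(3 + 25) = ((4*(2 - 5))*(-7/8))*28 = ((4*(-3))*(-7/8))*28 = -12*(-7/8)*28 = (21/2)*28 = 294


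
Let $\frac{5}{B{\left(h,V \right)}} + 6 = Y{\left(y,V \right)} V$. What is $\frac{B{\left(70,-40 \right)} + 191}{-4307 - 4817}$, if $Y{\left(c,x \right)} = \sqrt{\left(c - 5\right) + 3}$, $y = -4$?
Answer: $\frac{- 7640 \sqrt{6} + 1141 i}{18248 \left(- 3 i + 20 \sqrt{6}\right)} \approx -0.020933 - 5.5722 \cdot 10^{-6} i$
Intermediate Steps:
$Y{\left(c,x \right)} = \sqrt{-2 + c}$ ($Y{\left(c,x \right)} = \sqrt{\left(-5 + c\right) + 3} = \sqrt{-2 + c}$)
$B{\left(h,V \right)} = \frac{5}{-6 + i V \sqrt{6}}$ ($B{\left(h,V \right)} = \frac{5}{-6 + \sqrt{-2 - 4} V} = \frac{5}{-6 + \sqrt{-6} V} = \frac{5}{-6 + i \sqrt{6} V} = \frac{5}{-6 + i V \sqrt{6}}$)
$\frac{B{\left(70,-40 \right)} + 191}{-4307 - 4817} = \frac{\frac{5}{-6 + i \left(-40\right) \sqrt{6}} + 191}{-4307 - 4817} = \frac{\frac{5}{-6 - 40 i \sqrt{6}} + 191}{-9124} = \left(191 + \frac{5}{-6 - 40 i \sqrt{6}}\right) \left(- \frac{1}{9124}\right) = - \frac{191}{9124} - \frac{5}{9124 \left(-6 - 40 i \sqrt{6}\right)}$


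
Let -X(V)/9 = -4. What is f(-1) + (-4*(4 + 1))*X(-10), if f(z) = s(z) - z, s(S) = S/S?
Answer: -718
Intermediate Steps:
s(S) = 1
X(V) = 36 (X(V) = -9*(-4) = 36)
f(z) = 1 - z
f(-1) + (-4*(4 + 1))*X(-10) = (1 - 1*(-1)) - 4*(4 + 1)*36 = (1 + 1) - 4*5*36 = 2 - 20*36 = 2 - 720 = -718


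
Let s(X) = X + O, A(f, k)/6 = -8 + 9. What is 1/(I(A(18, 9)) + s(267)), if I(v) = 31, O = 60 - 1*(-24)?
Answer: 1/382 ≈ 0.0026178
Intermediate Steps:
A(f, k) = 6 (A(f, k) = 6*(-8 + 9) = 6*1 = 6)
O = 84 (O = 60 + 24 = 84)
s(X) = 84 + X (s(X) = X + 84 = 84 + X)
1/(I(A(18, 9)) + s(267)) = 1/(31 + (84 + 267)) = 1/(31 + 351) = 1/382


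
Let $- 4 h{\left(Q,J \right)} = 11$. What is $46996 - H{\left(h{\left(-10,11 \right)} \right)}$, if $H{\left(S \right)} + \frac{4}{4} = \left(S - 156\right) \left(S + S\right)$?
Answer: $\frac{368991}{8} \approx 46124.0$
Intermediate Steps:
$h{\left(Q,J \right)} = - \frac{11}{4}$ ($h{\left(Q,J \right)} = \left(- \frac{1}{4}\right) 11 = - \frac{11}{4}$)
$H{\left(S \right)} = -1 + 2 S \left(-156 + S\right)$ ($H{\left(S \right)} = -1 + \left(S - 156\right) \left(S + S\right) = -1 + \left(-156 + S\right) 2 S = -1 + 2 S \left(-156 + S\right)$)
$46996 - H{\left(h{\left(-10,11 \right)} \right)} = 46996 - \left(-1 - -858 + 2 \left(- \frac{11}{4}\right)^{2}\right) = 46996 - \left(-1 + 858 + 2 \cdot \frac{121}{16}\right) = 46996 - \left(-1 + 858 + \frac{121}{8}\right) = 46996 - \frac{6977}{8} = \frac{368991}{8}$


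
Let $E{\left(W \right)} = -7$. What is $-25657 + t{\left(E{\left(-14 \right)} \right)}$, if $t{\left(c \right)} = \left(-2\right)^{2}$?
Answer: $-25653$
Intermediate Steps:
$t{\left(c \right)} = 4$
$-25657 + t{\left(E{\left(-14 \right)} \right)} = -25657 + 4 = -25653$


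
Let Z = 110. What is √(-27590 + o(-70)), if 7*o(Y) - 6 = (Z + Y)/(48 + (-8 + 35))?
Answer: 2*I*√1551885/15 ≈ 166.1*I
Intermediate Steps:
o(Y) = 16/15 + Y/525 (o(Y) = 6/7 + ((110 + Y)/(48 + (-8 + 35)))/7 = 6/7 + ((110 + Y)/(48 + 27))/7 = 6/7 + ((110 + Y)/75)/7 = 6/7 + ((110 + Y)*(1/75))/7 = 6/7 + (22/15 + Y/75)/7 = 6/7 + (22/105 + Y/525) = 16/15 + Y/525)
√(-27590 + o(-70)) = √(-27590 + (16/15 + (1/525)*(-70))) = √(-27590 + (16/15 - 2/15)) = √(-27590 + 14/15) = √(-413836/15) = 2*I*√1551885/15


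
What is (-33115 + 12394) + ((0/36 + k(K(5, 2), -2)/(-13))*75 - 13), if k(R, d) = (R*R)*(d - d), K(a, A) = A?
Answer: -20734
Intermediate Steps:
k(R, d) = 0 (k(R, d) = R²*0 = 0)
(-33115 + 12394) + ((0/36 + k(K(5, 2), -2)/(-13))*75 - 13) = (-33115 + 12394) + ((0/36 + 0/(-13))*75 - 13) = -20721 + ((0*(1/36) + 0*(-1/13))*75 - 13) = -20721 + ((0 + 0)*75 - 13) = -20721 + (0*75 - 13) = -20721 + (0 - 13) = -20721 - 13 = -20734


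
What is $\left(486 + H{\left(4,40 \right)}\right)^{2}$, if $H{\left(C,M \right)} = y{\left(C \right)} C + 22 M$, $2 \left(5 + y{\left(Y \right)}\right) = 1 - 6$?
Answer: $1784896$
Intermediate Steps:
$y{\left(Y \right)} = - \frac{15}{2}$ ($y{\left(Y \right)} = -5 + \frac{1 - 6}{2} = -5 + \frac{1}{2} \left(-5\right) = -5 - \frac{5}{2} = - \frac{15}{2}$)
$H{\left(C,M \right)} = 22 M - \frac{15 C}{2}$ ($H{\left(C,M \right)} = - \frac{15 C}{2} + 22 M = 22 M - \frac{15 C}{2}$)
$\left(486 + H{\left(4,40 \right)}\right)^{2} = \left(486 + \left(22 \cdot 40 - 30\right)\right)^{2} = \left(486 + \left(880 - 30\right)\right)^{2} = \left(486 + 850\right)^{2} = 1336^{2} = 1784896$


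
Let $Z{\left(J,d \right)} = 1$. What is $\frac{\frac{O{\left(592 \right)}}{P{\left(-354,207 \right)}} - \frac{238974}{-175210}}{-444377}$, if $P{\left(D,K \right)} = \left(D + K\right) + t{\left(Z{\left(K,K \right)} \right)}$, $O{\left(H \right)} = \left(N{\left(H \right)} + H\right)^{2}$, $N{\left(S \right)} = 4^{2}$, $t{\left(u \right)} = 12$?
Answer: $\frac{1294731359}{210220094259} \approx 0.0061589$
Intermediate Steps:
$N{\left(S \right)} = 16$
$O{\left(H \right)} = \left(16 + H\right)^{2}$
$P{\left(D,K \right)} = 12 + D + K$ ($P{\left(D,K \right)} = \left(D + K\right) + 12 = 12 + D + K$)
$\frac{\frac{O{\left(592 \right)}}{P{\left(-354,207 \right)}} - \frac{238974}{-175210}}{-444377} = \frac{\frac{\left(16 + 592\right)^{2}}{12 - 354 + 207} - \frac{238974}{-175210}}{-444377} = \left(\frac{608^{2}}{-135} - - \frac{119487}{87605}\right) \left(- \frac{1}{444377}\right) = \left(369664 \left(- \frac{1}{135}\right) + \frac{119487}{87605}\right) \left(- \frac{1}{444377}\right) = \left(- \frac{369664}{135} + \frac{119487}{87605}\right) \left(- \frac{1}{444377}\right) = \left(- \frac{1294731359}{473067}\right) \left(- \frac{1}{444377}\right) = \frac{1294731359}{210220094259}$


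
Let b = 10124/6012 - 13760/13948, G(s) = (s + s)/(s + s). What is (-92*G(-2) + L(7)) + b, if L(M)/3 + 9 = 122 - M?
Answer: 1188112463/5240961 ≈ 226.70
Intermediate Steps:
G(s) = 1 (G(s) = (2*s)/((2*s)) = (2*s)*(1/(2*s)) = 1)
b = 3655277/5240961 (b = 10124*(1/6012) - 13760*1/13948 = 2531/1503 - 3440/3487 = 3655277/5240961 ≈ 0.69744)
L(M) = 339 - 3*M (L(M) = -27 + 3*(122 - M) = -27 + (366 - 3*M) = 339 - 3*M)
(-92*G(-2) + L(7)) + b = (-92*1 + (339 - 3*7)) + 3655277/5240961 = (-92 + (339 - 21)) + 3655277/5240961 = (-92 + 318) + 3655277/5240961 = 226 + 3655277/5240961 = 1188112463/5240961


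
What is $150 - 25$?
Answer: $125$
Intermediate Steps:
$150 - 25 = 125$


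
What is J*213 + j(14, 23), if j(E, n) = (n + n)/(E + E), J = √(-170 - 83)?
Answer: 23/14 + 213*I*√253 ≈ 1.6429 + 3388.0*I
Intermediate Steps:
J = I*√253 (J = √(-253) = I*√253 ≈ 15.906*I)
j(E, n) = n/E (j(E, n) = (2*n)/((2*E)) = (2*n)*(1/(2*E)) = n/E)
J*213 + j(14, 23) = (I*√253)*213 + 23/14 = 213*I*√253 + 23*(1/14) = 213*I*√253 + 23/14 = 23/14 + 213*I*√253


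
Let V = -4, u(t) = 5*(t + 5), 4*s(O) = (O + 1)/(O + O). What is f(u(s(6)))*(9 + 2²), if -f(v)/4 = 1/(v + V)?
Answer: -2496/1043 ≈ -2.3931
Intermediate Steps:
s(O) = (1 + O)/(8*O) (s(O) = ((O + 1)/(O + O))/4 = ((1 + O)/((2*O)))/4 = ((1 + O)*(1/(2*O)))/4 = ((1 + O)/(2*O))/4 = (1 + O)/(8*O))
u(t) = 25 + 5*t (u(t) = 5*(5 + t) = 25 + 5*t)
f(v) = -4/(-4 + v) (f(v) = -4/(v - 4) = -4/(-4 + v))
f(u(s(6)))*(9 + 2²) = (-4/(-4 + (25 + 5*((⅛)*(1 + 6)/6))))*(9 + 2²) = (-4/(-4 + (25 + 5*((⅛)*(⅙)*7))))*(9 + 4) = -4/(-4 + (25 + 5*(7/48)))*13 = -4/(-4 + (25 + 35/48))*13 = -4/(-4 + 1235/48)*13 = -4/1043/48*13 = -4*48/1043*13 = -192/1043*13 = -2496/1043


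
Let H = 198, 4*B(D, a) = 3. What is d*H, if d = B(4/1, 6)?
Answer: 297/2 ≈ 148.50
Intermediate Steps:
B(D, a) = ¾ (B(D, a) = (¼)*3 = ¾)
d = ¾ ≈ 0.75000
d*H = (¾)*198 = 297/2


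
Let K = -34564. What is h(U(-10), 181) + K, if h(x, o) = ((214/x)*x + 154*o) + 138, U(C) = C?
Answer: -6338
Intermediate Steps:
h(x, o) = 352 + 154*o (h(x, o) = (214 + 154*o) + 138 = 352 + 154*o)
h(U(-10), 181) + K = (352 + 154*181) - 34564 = (352 + 27874) - 34564 = 28226 - 34564 = -6338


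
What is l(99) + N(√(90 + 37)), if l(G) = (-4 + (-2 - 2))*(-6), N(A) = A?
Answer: 48 + √127 ≈ 59.269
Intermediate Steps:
l(G) = 48 (l(G) = (-4 - 4)*(-6) = -8*(-6) = 48)
l(99) + N(√(90 + 37)) = 48 + √(90 + 37) = 48 + √127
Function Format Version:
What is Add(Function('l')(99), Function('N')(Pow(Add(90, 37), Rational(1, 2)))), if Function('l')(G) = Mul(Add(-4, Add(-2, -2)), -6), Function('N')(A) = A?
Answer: Add(48, Pow(127, Rational(1, 2))) ≈ 59.269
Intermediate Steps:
Function('l')(G) = 48 (Function('l')(G) = Mul(Add(-4, -4), -6) = Mul(-8, -6) = 48)
Add(Function('l')(99), Function('N')(Pow(Add(90, 37), Rational(1, 2)))) = Add(48, Pow(Add(90, 37), Rational(1, 2))) = Add(48, Pow(127, Rational(1, 2)))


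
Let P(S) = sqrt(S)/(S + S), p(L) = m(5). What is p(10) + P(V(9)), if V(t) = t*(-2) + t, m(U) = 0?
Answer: -I/6 ≈ -0.16667*I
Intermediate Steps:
V(t) = -t (V(t) = -2*t + t = -t)
p(L) = 0
P(S) = 1/(2*sqrt(S)) (P(S) = sqrt(S)/((2*S)) = (1/(2*S))*sqrt(S) = 1/(2*sqrt(S)))
p(10) + P(V(9)) = 0 + 1/(2*sqrt(-1*9)) = 0 + 1/(2*sqrt(-9)) = 0 + (-I/3)/2 = 0 - I/6 = -I/6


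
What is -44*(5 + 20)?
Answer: -1100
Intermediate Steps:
-44*(5 + 20) = -44*25 = -1100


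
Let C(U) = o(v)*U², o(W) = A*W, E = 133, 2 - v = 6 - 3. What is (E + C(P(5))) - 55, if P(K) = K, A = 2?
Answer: 28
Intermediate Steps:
v = -1 (v = 2 - (6 - 3) = 2 - 1*3 = 2 - 3 = -1)
o(W) = 2*W
C(U) = -2*U² (C(U) = (2*(-1))*U² = -2*U²)
(E + C(P(5))) - 55 = (133 - 2*5²) - 55 = (133 - 2*25) - 55 = (133 - 50) - 55 = 83 - 55 = 28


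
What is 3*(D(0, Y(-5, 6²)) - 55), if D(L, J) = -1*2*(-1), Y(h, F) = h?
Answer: -159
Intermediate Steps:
D(L, J) = 2 (D(L, J) = -2*(-1) = 2)
3*(D(0, Y(-5, 6²)) - 55) = 3*(2 - 55) = 3*(-53) = -159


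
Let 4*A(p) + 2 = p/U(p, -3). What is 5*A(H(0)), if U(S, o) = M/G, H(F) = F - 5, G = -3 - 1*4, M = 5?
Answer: 25/4 ≈ 6.2500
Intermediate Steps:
G = -7 (G = -3 - 4 = -7)
H(F) = -5 + F
U(S, o) = -5/7 (U(S, o) = 5/(-7) = 5*(-1/7) = -5/7)
A(p) = -1/2 - 7*p/20 (A(p) = -1/2 + (p/(-5/7))/4 = -1/2 + (p*(-7/5))/4 = -1/2 + (-7*p/5)/4 = -1/2 - 7*p/20)
5*A(H(0)) = 5*(-1/2 - 7*(-5 + 0)/20) = 5*(-1/2 - 7/20*(-5)) = 5*(-1/2 + 7/4) = 5*(5/4) = 25/4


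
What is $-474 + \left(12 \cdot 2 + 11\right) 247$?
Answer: $8171$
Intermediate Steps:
$-474 + \left(12 \cdot 2 + 11\right) 247 = -474 + \left(24 + 11\right) 247 = -474 + 35 \cdot 247 = -474 + 8645 = 8171$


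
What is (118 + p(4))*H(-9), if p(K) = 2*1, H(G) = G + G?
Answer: -2160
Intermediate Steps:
H(G) = 2*G
p(K) = 2
(118 + p(4))*H(-9) = (118 + 2)*(2*(-9)) = 120*(-18) = -2160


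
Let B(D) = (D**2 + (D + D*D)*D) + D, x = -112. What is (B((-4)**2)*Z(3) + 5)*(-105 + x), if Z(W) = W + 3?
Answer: -6021533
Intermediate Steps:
Z(W) = 3 + W
B(D) = D + D**2 + D*(D + D**2) (B(D) = (D**2 + (D + D**2)*D) + D = (D**2 + D*(D + D**2)) + D = D + D**2 + D*(D + D**2))
(B((-4)**2)*Z(3) + 5)*(-105 + x) = (((-4)**2*(1 + ((-4)**2)**2 + 2*(-4)**2))*(3 + 3) + 5)*(-105 - 112) = ((16*(1 + 16**2 + 2*16))*6 + 5)*(-217) = ((16*(1 + 256 + 32))*6 + 5)*(-217) = ((16*289)*6 + 5)*(-217) = (4624*6 + 5)*(-217) = (27744 + 5)*(-217) = 27749*(-217) = -6021533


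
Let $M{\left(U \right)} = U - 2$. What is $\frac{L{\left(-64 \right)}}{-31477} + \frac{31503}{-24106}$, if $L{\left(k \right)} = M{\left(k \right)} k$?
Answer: $- \frac{1093443675}{758784562} \approx -1.441$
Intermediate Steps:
$M{\left(U \right)} = -2 + U$ ($M{\left(U \right)} = U - 2 = -2 + U$)
$L{\left(k \right)} = k \left(-2 + k\right)$ ($L{\left(k \right)} = \left(-2 + k\right) k = k \left(-2 + k\right)$)
$\frac{L{\left(-64 \right)}}{-31477} + \frac{31503}{-24106} = \frac{\left(-64\right) \left(-2 - 64\right)}{-31477} + \frac{31503}{-24106} = \left(-64\right) \left(-66\right) \left(- \frac{1}{31477}\right) + 31503 \left(- \frac{1}{24106}\right) = 4224 \left(- \frac{1}{31477}\right) - \frac{31503}{24106} = - \frac{4224}{31477} - \frac{31503}{24106} = - \frac{1093443675}{758784562}$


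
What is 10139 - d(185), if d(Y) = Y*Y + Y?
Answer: -24271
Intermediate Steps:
d(Y) = Y + Y**2 (d(Y) = Y**2 + Y = Y + Y**2)
10139 - d(185) = 10139 - 185*(1 + 185) = 10139 - 185*186 = 10139 - 1*34410 = 10139 - 34410 = -24271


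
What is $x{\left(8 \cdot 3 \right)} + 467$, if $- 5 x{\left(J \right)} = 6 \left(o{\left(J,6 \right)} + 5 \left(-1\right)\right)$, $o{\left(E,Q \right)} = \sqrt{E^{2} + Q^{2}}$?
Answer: $473 - \frac{36 \sqrt{17}}{5} \approx 443.31$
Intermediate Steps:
$x{\left(J \right)} = 6 - \frac{6 \sqrt{36 + J^{2}}}{5}$ ($x{\left(J \right)} = - \frac{6 \left(\sqrt{J^{2} + 6^{2}} + 5 \left(-1\right)\right)}{5} = - \frac{6 \left(\sqrt{J^{2} + 36} - 5\right)}{5} = - \frac{6 \left(\sqrt{36 + J^{2}} - 5\right)}{5} = - \frac{6 \left(-5 + \sqrt{36 + J^{2}}\right)}{5} = - \frac{-30 + 6 \sqrt{36 + J^{2}}}{5} = 6 - \frac{6 \sqrt{36 + J^{2}}}{5}$)
$x{\left(8 \cdot 3 \right)} + 467 = \left(6 - \frac{6 \sqrt{36 + \left(8 \cdot 3\right)^{2}}}{5}\right) + 467 = \left(6 - \frac{6 \sqrt{36 + 24^{2}}}{5}\right) + 467 = \left(6 - \frac{6 \sqrt{36 + 576}}{5}\right) + 467 = \left(6 - \frac{6 \sqrt{612}}{5}\right) + 467 = \left(6 - \frac{6 \cdot 6 \sqrt{17}}{5}\right) + 467 = \left(6 - \frac{36 \sqrt{17}}{5}\right) + 467 = 473 - \frac{36 \sqrt{17}}{5}$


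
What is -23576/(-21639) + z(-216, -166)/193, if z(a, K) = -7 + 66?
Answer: 5826869/4176327 ≈ 1.3952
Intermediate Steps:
z(a, K) = 59
-23576/(-21639) + z(-216, -166)/193 = -23576/(-21639) + 59/193 = -23576*(-1/21639) + 59*(1/193) = 23576/21639 + 59/193 = 5826869/4176327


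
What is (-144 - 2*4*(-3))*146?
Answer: -17520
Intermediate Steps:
(-144 - 2*4*(-3))*146 = (-144 - 8*(-3))*146 = (-144 + 24)*146 = -120*146 = -17520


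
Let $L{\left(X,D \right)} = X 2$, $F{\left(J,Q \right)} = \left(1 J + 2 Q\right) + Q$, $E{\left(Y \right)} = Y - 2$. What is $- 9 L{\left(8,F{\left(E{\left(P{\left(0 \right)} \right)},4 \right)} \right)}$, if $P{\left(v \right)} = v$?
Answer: $-144$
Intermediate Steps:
$E{\left(Y \right)} = -2 + Y$
$F{\left(J,Q \right)} = J + 3 Q$ ($F{\left(J,Q \right)} = \left(J + 2 Q\right) + Q = J + 3 Q$)
$L{\left(X,D \right)} = 2 X$
$- 9 L{\left(8,F{\left(E{\left(P{\left(0 \right)} \right)},4 \right)} \right)} = - 9 \cdot 2 \cdot 8 = \left(-9\right) 16 = -144$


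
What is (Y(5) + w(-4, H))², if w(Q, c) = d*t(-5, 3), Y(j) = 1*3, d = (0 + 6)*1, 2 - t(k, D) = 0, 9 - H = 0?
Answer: 225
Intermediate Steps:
H = 9 (H = 9 - 1*0 = 9 + 0 = 9)
t(k, D) = 2 (t(k, D) = 2 - 1*0 = 2 + 0 = 2)
d = 6 (d = 6*1 = 6)
Y(j) = 3
w(Q, c) = 12 (w(Q, c) = 6*2 = 12)
(Y(5) + w(-4, H))² = (3 + 12)² = 15² = 225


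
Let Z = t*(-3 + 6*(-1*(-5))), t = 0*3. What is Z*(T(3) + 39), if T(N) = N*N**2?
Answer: 0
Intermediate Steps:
t = 0
Z = 0 (Z = 0*(-3 + 6*(-1*(-5))) = 0*(-3 + 6*5) = 0*(-3 + 30) = 0*27 = 0)
T(N) = N**3
Z*(T(3) + 39) = 0*(3**3 + 39) = 0*(27 + 39) = 0*66 = 0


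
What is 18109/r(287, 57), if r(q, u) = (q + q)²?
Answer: 2587/47068 ≈ 0.054963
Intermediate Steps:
r(q, u) = 4*q² (r(q, u) = (2*q)² = 4*q²)
18109/r(287, 57) = 18109/((4*287²)) = 18109/((4*82369)) = 18109/329476 = 18109*(1/329476) = 2587/47068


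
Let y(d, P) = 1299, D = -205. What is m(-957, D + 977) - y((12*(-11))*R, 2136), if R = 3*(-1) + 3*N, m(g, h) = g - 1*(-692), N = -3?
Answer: -1564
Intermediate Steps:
m(g, h) = 692 + g (m(g, h) = g + 692 = 692 + g)
R = -12 (R = 3*(-1) + 3*(-3) = -3 - 9 = -12)
m(-957, D + 977) - y((12*(-11))*R, 2136) = (692 - 957) - 1*1299 = -265 - 1299 = -1564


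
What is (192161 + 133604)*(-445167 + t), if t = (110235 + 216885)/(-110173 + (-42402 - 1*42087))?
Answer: -14114978137345305/97331 ≈ -1.4502e+11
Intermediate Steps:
t = -163560/97331 (t = 327120/(-110173 + (-42402 - 42087)) = 327120/(-110173 - 84489) = 327120/(-194662) = 327120*(-1/194662) = -163560/97331 ≈ -1.6805)
(192161 + 133604)*(-445167 + t) = (192161 + 133604)*(-445167 - 163560/97331) = 325765*(-43328712837/97331) = -14114978137345305/97331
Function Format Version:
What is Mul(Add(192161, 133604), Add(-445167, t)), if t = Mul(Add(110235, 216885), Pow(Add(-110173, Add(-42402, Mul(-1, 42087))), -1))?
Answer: Rational(-14114978137345305, 97331) ≈ -1.4502e+11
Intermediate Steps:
t = Rational(-163560, 97331) (t = Mul(327120, Pow(Add(-110173, Add(-42402, -42087)), -1)) = Mul(327120, Pow(Add(-110173, -84489), -1)) = Mul(327120, Pow(-194662, -1)) = Mul(327120, Rational(-1, 194662)) = Rational(-163560, 97331) ≈ -1.6805)
Mul(Add(192161, 133604), Add(-445167, t)) = Mul(Add(192161, 133604), Add(-445167, Rational(-163560, 97331))) = Mul(325765, Rational(-43328712837, 97331)) = Rational(-14114978137345305, 97331)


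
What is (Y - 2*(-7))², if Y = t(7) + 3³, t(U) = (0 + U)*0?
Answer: 1681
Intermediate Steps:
t(U) = 0 (t(U) = U*0 = 0)
Y = 27 (Y = 0 + 3³ = 0 + 27 = 27)
(Y - 2*(-7))² = (27 - 2*(-7))² = (27 + 14)² = 41² = 1681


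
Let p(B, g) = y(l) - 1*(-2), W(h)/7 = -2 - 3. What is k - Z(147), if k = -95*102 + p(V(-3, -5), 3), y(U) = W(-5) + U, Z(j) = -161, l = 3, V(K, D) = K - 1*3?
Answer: -9559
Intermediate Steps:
W(h) = -35 (W(h) = 7*(-2 - 3) = 7*(-5) = -35)
V(K, D) = -3 + K (V(K, D) = K - 3 = -3 + K)
y(U) = -35 + U
p(B, g) = -30 (p(B, g) = (-35 + 3) - 1*(-2) = -32 + 2 = -30)
k = -9720 (k = -95*102 - 30 = -9690 - 30 = -9720)
k - Z(147) = -9720 - 1*(-161) = -9720 + 161 = -9559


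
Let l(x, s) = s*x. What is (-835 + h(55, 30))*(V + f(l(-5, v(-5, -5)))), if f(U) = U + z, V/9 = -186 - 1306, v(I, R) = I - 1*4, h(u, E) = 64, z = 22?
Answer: 10301331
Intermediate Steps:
v(I, R) = -4 + I (v(I, R) = I - 4 = -4 + I)
V = -13428 (V = 9*(-186 - 1306) = 9*(-1492) = -13428)
f(U) = 22 + U (f(U) = U + 22 = 22 + U)
(-835 + h(55, 30))*(V + f(l(-5, v(-5, -5)))) = (-835 + 64)*(-13428 + (22 + (-4 - 5)*(-5))) = -771*(-13428 + (22 - 9*(-5))) = -771*(-13428 + (22 + 45)) = -771*(-13428 + 67) = -771*(-13361) = 10301331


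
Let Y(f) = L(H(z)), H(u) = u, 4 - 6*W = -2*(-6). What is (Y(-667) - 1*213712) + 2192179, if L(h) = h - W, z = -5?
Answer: 5935390/3 ≈ 1.9785e+6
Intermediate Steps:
W = -4/3 (W = 2/3 - (-1)*(-6)/3 = 2/3 - 1/6*12 = 2/3 - 2 = -4/3 ≈ -1.3333)
L(h) = 4/3 + h (L(h) = h - 1*(-4/3) = h + 4/3 = 4/3 + h)
Y(f) = -11/3 (Y(f) = 4/3 - 5 = -11/3)
(Y(-667) - 1*213712) + 2192179 = (-11/3 - 1*213712) + 2192179 = (-11/3 - 213712) + 2192179 = -641147/3 + 2192179 = 5935390/3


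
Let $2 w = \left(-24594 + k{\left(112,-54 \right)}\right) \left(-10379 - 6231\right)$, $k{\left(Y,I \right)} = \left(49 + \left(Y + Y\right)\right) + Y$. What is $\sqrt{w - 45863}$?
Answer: $\sqrt{201009882} \approx 14178.0$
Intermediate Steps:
$k{\left(Y,I \right)} = 49 + 3 Y$ ($k{\left(Y,I \right)} = \left(49 + 2 Y\right) + Y = 49 + 3 Y$)
$w = 201055745$ ($w = \frac{\left(-24594 + \left(49 + 3 \cdot 112\right)\right) \left(-10379 - 6231\right)}{2} = \frac{\left(-24594 + \left(49 + 336\right)\right) \left(-16610\right)}{2} = \frac{\left(-24594 + 385\right) \left(-16610\right)}{2} = \frac{\left(-24209\right) \left(-16610\right)}{2} = \frac{1}{2} \cdot 402111490 = 201055745$)
$\sqrt{w - 45863} = \sqrt{201055745 - 45863} = \sqrt{201009882}$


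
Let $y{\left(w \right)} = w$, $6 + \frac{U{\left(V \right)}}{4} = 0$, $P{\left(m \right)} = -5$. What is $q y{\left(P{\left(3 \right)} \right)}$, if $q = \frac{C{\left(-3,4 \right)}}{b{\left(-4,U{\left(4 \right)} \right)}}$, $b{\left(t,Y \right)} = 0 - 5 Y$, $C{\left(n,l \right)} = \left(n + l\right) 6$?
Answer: $- \frac{1}{4} \approx -0.25$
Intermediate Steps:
$C{\left(n,l \right)} = 6 l + 6 n$ ($C{\left(n,l \right)} = \left(l + n\right) 6 = 6 l + 6 n$)
$U{\left(V \right)} = -24$ ($U{\left(V \right)} = -24 + 4 \cdot 0 = -24 + 0 = -24$)
$b{\left(t,Y \right)} = - 5 Y$
$q = \frac{1}{20}$ ($q = \frac{6 \cdot 4 + 6 \left(-3\right)}{\left(-5\right) \left(-24\right)} = \frac{24 - 18}{120} = 6 \cdot \frac{1}{120} = \frac{1}{20} \approx 0.05$)
$q y{\left(P{\left(3 \right)} \right)} = \frac{1}{20} \left(-5\right) = - \frac{1}{4}$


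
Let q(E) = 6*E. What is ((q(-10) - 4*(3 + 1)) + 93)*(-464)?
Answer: -7888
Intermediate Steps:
((q(-10) - 4*(3 + 1)) + 93)*(-464) = ((6*(-10) - 4*(3 + 1)) + 93)*(-464) = ((-60 - 4*4) + 93)*(-464) = ((-60 - 16) + 93)*(-464) = (-76 + 93)*(-464) = 17*(-464) = -7888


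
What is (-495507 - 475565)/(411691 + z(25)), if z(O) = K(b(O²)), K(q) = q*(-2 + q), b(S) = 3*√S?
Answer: -485536/208583 ≈ -2.3278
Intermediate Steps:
z(O) = 3*√(O²)*(-2 + 3*√(O²)) (z(O) = (3*√(O²))*(-2 + 3*√(O²)) = 3*√(O²)*(-2 + 3*√(O²)))
(-495507 - 475565)/(411691 + z(25)) = (-495507 - 475565)/(411691 + (-6*√(25²) + 9*25²)) = -971072/(411691 + (-6*√625 + 9*625)) = -971072/(411691 + (-6*25 + 5625)) = -971072/(411691 + (-150 + 5625)) = -971072/(411691 + 5475) = -971072/417166 = -971072*1/417166 = -485536/208583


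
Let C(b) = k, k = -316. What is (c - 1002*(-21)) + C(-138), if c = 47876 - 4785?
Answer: 63817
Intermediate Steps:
c = 43091
C(b) = -316
(c - 1002*(-21)) + C(-138) = (43091 - 1002*(-21)) - 316 = (43091 + 21042) - 316 = 64133 - 316 = 63817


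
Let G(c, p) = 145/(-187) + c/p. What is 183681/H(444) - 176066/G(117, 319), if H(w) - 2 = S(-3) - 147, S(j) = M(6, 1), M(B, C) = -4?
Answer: 70929522343/165092 ≈ 4.2964e+5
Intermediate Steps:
S(j) = -4
G(c, p) = -145/187 + c/p (G(c, p) = 145*(-1/187) + c/p = -145/187 + c/p)
H(w) = -149 (H(w) = 2 + (-4 - 147) = 2 - 151 = -149)
183681/H(444) - 176066/G(117, 319) = 183681/(-149) - 176066/(-145/187 + 117/319) = 183681*(-1/149) - 176066/(-145/187 + 117*(1/319)) = -183681/149 - 176066/(-145/187 + 117/319) = -183681/149 - 176066/(-2216/5423) = -183681/149 - 176066*(-5423/2216) = -183681/149 + 477402959/1108 = 70929522343/165092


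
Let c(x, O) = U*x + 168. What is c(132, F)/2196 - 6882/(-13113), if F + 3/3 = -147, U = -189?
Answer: -30847/2867 ≈ -10.759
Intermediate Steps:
F = -148 (F = -1 - 147 = -148)
c(x, O) = 168 - 189*x (c(x, O) = -189*x + 168 = 168 - 189*x)
c(132, F)/2196 - 6882/(-13113) = (168 - 189*132)/2196 - 6882/(-13113) = (168 - 24948)*(1/2196) - 6882*(-1/13113) = -24780*1/2196 + 74/141 = -2065/183 + 74/141 = -30847/2867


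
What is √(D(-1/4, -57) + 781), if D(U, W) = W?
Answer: 2*√181 ≈ 26.907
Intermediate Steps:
√(D(-1/4, -57) + 781) = √(-57 + 781) = √724 = 2*√181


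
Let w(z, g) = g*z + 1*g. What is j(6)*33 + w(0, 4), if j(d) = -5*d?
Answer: -986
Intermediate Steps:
w(z, g) = g + g*z (w(z, g) = g*z + g = g + g*z)
j(6)*33 + w(0, 4) = -5*6*33 + 4*(1 + 0) = -30*33 + 4*1 = -990 + 4 = -986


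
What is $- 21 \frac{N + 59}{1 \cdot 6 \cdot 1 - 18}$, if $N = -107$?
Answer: $-84$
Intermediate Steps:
$- 21 \frac{N + 59}{1 \cdot 6 \cdot 1 - 18} = - 21 \frac{-107 + 59}{1 \cdot 6 \cdot 1 - 18} = - 21 \left(- \frac{48}{6 \cdot 1 - 18}\right) = - 21 \left(- \frac{48}{6 - 18}\right) = - 21 \left(- \frac{48}{-12}\right) = - 21 \left(\left(-48\right) \left(- \frac{1}{12}\right)\right) = \left(-21\right) 4 = -84$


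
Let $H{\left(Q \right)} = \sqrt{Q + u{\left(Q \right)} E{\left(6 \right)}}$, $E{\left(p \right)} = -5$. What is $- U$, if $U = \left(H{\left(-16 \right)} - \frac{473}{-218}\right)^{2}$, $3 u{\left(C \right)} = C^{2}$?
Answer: $\frac{62440685}{142572} - \frac{1892 i \sqrt{249}}{327} \approx 437.96 - 91.301 i$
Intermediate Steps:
$u{\left(C \right)} = \frac{C^{2}}{3}$
$H{\left(Q \right)} = \sqrt{Q - \frac{5 Q^{2}}{3}}$ ($H{\left(Q \right)} = \sqrt{Q + \frac{Q^{2}}{3} \left(-5\right)} = \sqrt{Q - \frac{5 Q^{2}}{3}}$)
$U = \left(\frac{473}{218} + \frac{4 i \sqrt{249}}{3}\right)^{2}$ ($U = \left(\frac{\sqrt{3} \sqrt{- 16 \left(3 - -80\right)}}{3} - \frac{473}{-218}\right)^{2} = \left(\frac{\sqrt{3} \sqrt{- 16 \left(3 + 80\right)}}{3} - - \frac{473}{218}\right)^{2} = \left(\frac{\sqrt{3} \sqrt{\left(-16\right) 83}}{3} + \frac{473}{218}\right)^{2} = \left(\frac{\sqrt{3} \sqrt{-1328}}{3} + \frac{473}{218}\right)^{2} = \left(\frac{\sqrt{3} \cdot 4 i \sqrt{83}}{3} + \frac{473}{218}\right)^{2} = \left(\frac{4 i \sqrt{249}}{3} + \frac{473}{218}\right)^{2} = \left(\frac{473}{218} + \frac{4 i \sqrt{249}}{3}\right)^{2} \approx -437.96 + 91.301 i$)
$- U = - (- \frac{62440685}{142572} + \frac{1892 i \sqrt{249}}{327}) = \frac{62440685}{142572} - \frac{1892 i \sqrt{249}}{327}$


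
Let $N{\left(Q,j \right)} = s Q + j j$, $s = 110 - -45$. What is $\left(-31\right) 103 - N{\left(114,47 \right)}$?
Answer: $-23072$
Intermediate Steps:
$s = 155$ ($s = 110 + 45 = 155$)
$N{\left(Q,j \right)} = j^{2} + 155 Q$ ($N{\left(Q,j \right)} = 155 Q + j j = 155 Q + j^{2} = j^{2} + 155 Q$)
$\left(-31\right) 103 - N{\left(114,47 \right)} = \left(-31\right) 103 - \left(47^{2} + 155 \cdot 114\right) = -3193 - \left(2209 + 17670\right) = -3193 - 19879 = -23072$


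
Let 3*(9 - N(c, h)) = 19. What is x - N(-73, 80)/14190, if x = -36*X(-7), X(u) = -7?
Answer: 5363816/21285 ≈ 252.00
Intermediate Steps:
N(c, h) = 8/3 (N(c, h) = 9 - 1/3*19 = 9 - 19/3 = 8/3)
x = 252 (x = -36*(-7) = 252)
x - N(-73, 80)/14190 = 252 - 8/(3*14190) = 252 - 1*4/21285 = 252 - 4/21285 = 5363816/21285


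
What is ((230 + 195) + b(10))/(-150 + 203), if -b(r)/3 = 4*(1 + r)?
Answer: 293/53 ≈ 5.5283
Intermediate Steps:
b(r) = -12 - 12*r (b(r) = -12*(1 + r) = -3*(4 + 4*r) = -12 - 12*r)
((230 + 195) + b(10))/(-150 + 203) = ((230 + 195) + (-12 - 12*10))/(-150 + 203) = (425 + (-12 - 120))/53 = (425 - 132)*(1/53) = 293*(1/53) = 293/53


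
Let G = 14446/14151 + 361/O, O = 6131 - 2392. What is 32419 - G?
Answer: 1715249262686/52910589 ≈ 32418.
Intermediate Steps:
O = 3739
G = 59122105/52910589 (G = 14446/14151 + 361/3739 = 59122105/52910589 ≈ 1.1174)
32419 - G = 32419 - 1*59122105/52910589 = 32419 - 59122105/52910589 = 1715249262686/52910589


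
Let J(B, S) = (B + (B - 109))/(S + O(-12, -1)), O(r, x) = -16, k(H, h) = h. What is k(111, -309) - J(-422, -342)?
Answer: -111575/358 ≈ -311.66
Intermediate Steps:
J(B, S) = (-109 + 2*B)/(-16 + S) (J(B, S) = (B + (B - 109))/(S - 16) = (B + (-109 + B))/(-16 + S) = (-109 + 2*B)/(-16 + S))
k(111, -309) - J(-422, -342) = -309 - (-109 + 2*(-422))/(-16 - 342) = -309 - (-109 - 844)/(-358) = -309 - (-1)*(-953)/358 = -309 - 1*953/358 = -309 - 953/358 = -111575/358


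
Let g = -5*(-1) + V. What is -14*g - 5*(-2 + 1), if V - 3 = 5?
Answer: -177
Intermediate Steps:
V = 8 (V = 3 + 5 = 8)
g = 13 (g = -5*(-1) + 8 = 5 + 8 = 13)
-14*g - 5*(-2 + 1) = -14*13 - 5*(-2 + 1) = -182 - 5*(-1) = -182 + 5 = -177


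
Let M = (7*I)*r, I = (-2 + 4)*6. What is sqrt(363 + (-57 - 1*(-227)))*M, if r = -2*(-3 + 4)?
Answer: -168*sqrt(533) ≈ -3878.6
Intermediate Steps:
I = 12 (I = 2*6 = 12)
r = -2 (r = -2*1 = -2)
M = -168 (M = (7*12)*(-2) = 84*(-2) = -168)
sqrt(363 + (-57 - 1*(-227)))*M = sqrt(363 + (-57 - 1*(-227)))*(-168) = sqrt(363 + (-57 + 227))*(-168) = sqrt(363 + 170)*(-168) = sqrt(533)*(-168) = -168*sqrt(533)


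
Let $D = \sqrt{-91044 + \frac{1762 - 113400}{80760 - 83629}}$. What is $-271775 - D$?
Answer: $-271775 - \frac{i \sqrt{749077532662}}{2869} \approx -2.7178 \cdot 10^{5} - 301.67 i$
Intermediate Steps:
$D = \frac{i \sqrt{749077532662}}{2869}$ ($D = \sqrt{-91044 - \frac{111638}{-2869}} = \sqrt{-91044 - - \frac{111638}{2869}} = \sqrt{-91044 + \frac{111638}{2869}} = \sqrt{- \frac{261093598}{2869}} = \frac{i \sqrt{749077532662}}{2869} \approx 301.67 i$)
$-271775 - D = -271775 - \frac{i \sqrt{749077532662}}{2869}$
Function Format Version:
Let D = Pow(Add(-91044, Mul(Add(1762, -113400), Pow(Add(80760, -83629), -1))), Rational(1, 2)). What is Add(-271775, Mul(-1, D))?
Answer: Add(-271775, Mul(Rational(-1, 2869), I, Pow(749077532662, Rational(1, 2)))) ≈ Add(-2.7178e+5, Mul(-301.67, I))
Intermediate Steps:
D = Mul(Rational(1, 2869), I, Pow(749077532662, Rational(1, 2))) (D = Pow(Add(-91044, Mul(-111638, Pow(-2869, -1))), Rational(1, 2)) = Pow(Add(-91044, Mul(-111638, Rational(-1, 2869))), Rational(1, 2)) = Pow(Add(-91044, Rational(111638, 2869)), Rational(1, 2)) = Pow(Rational(-261093598, 2869), Rational(1, 2)) = Mul(Rational(1, 2869), I, Pow(749077532662, Rational(1, 2))) ≈ Mul(301.67, I))
Add(-271775, Mul(-1, D)) = Add(-271775, Mul(-1, Mul(Rational(1, 2869), I, Pow(749077532662, Rational(1, 2))))) = Add(-271775, Mul(Rational(-1, 2869), I, Pow(749077532662, Rational(1, 2))))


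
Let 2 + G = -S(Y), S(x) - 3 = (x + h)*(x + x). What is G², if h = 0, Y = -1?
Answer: 49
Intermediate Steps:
S(x) = 3 + 2*x² (S(x) = 3 + (x + 0)*(x + x) = 3 + x*(2*x) = 3 + 2*x²)
G = -7 (G = -2 - (3 + 2*(-1)²) = -2 - (3 + 2*1) = -2 - (3 + 2) = -2 - 1*5 = -2 - 5 = -7)
G² = (-7)² = 49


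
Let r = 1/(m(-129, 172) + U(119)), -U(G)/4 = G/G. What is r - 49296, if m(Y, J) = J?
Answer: -8281727/168 ≈ -49296.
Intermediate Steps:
U(G) = -4 (U(G) = -4*G/G = -4*1 = -4)
r = 1/168 (r = 1/(172 - 4) = 1/168 ≈ 0.0059524)
r - 49296 = 1/168 - 49296 = -8281727/168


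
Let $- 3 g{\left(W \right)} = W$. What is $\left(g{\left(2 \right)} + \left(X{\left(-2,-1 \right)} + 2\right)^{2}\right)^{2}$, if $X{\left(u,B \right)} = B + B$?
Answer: $\frac{4}{9} \approx 0.44444$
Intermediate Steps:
$X{\left(u,B \right)} = 2 B$
$g{\left(W \right)} = - \frac{W}{3}$
$\left(g{\left(2 \right)} + \left(X{\left(-2,-1 \right)} + 2\right)^{2}\right)^{2} = \left(\left(- \frac{1}{3}\right) 2 + \left(2 \left(-1\right) + 2\right)^{2}\right)^{2} = \left(- \frac{2}{3} + \left(-2 + 2\right)^{2}\right)^{2} = \left(- \frac{2}{3} + 0^{2}\right)^{2} = \left(- \frac{2}{3} + 0\right)^{2} = \left(- \frac{2}{3}\right)^{2} = \frac{4}{9}$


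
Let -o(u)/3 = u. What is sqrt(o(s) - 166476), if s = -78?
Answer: I*sqrt(166242) ≈ 407.73*I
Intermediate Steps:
o(u) = -3*u
sqrt(o(s) - 166476) = sqrt(-3*(-78) - 166476) = sqrt(234 - 166476) = sqrt(-166242) = I*sqrt(166242)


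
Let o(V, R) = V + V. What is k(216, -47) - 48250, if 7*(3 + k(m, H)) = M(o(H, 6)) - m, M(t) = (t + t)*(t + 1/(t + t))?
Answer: -320314/7 ≈ -45759.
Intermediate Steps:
o(V, R) = 2*V
M(t) = 2*t*(t + 1/(2*t)) (M(t) = (2*t)*(t + 1/(2*t)) = 2*t*(t + 1/(2*t)))
k(m, H) = -20/7 - m/7 + 8*H²/7 (k(m, H) = -3 + ((1 + 2*(2*H)²) - m)/7 = -3 + ((1 + 2*(4*H²)) - m)/7 = -3 + ((1 + 8*H²) - m)/7 = -3 + (1 - m + 8*H²)/7 = -3 + (⅐ - m/7 + 8*H²/7) = -20/7 - m/7 + 8*H²/7)
k(216, -47) - 48250 = (-20/7 - ⅐*216 + (8/7)*(-47)²) - 48250 = (-20/7 - 216/7 + (8/7)*2209) - 48250 = (-20/7 - 216/7 + 17672/7) - 48250 = 17436/7 - 48250 = -320314/7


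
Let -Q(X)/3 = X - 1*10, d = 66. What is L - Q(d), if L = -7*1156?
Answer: -7924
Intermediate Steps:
Q(X) = 30 - 3*X (Q(X) = -3*(X - 1*10) = -3*(X - 10) = -3*(-10 + X) = 30 - 3*X)
L = -8092
L - Q(d) = -8092 - (30 - 3*66) = -8092 - (30 - 198) = -8092 - 1*(-168) = -8092 + 168 = -7924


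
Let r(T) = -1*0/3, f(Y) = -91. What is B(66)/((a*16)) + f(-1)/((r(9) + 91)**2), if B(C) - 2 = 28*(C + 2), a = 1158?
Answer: 77459/843024 ≈ 0.091882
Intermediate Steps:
r(T) = 0 (r(T) = 0*(1/3) = 0)
B(C) = 58 + 28*C (B(C) = 2 + 28*(C + 2) = 2 + 28*(2 + C) = 2 + (56 + 28*C) = 58 + 28*C)
B(66)/((a*16)) + f(-1)/((r(9) + 91)**2) = (58 + 28*66)/((1158*16)) - 91/(0 + 91)**2 = (58 + 1848)/18528 - 91/(91**2) = 1906*(1/18528) - 91/8281 = 953/9264 - 91*1/8281 = 953/9264 - 1/91 = 77459/843024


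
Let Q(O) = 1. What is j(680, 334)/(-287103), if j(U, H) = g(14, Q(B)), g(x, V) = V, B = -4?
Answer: -1/287103 ≈ -3.4831e-6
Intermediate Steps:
j(U, H) = 1
j(680, 334)/(-287103) = 1/(-287103) = 1*(-1/287103) = -1/287103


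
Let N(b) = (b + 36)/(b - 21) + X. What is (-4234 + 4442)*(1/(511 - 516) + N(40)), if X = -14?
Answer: -10608/5 ≈ -2121.6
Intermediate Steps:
N(b) = -14 + (36 + b)/(-21 + b) (N(b) = (b + 36)/(b - 21) - 14 = (36 + b)/(-21 + b) - 14 = -14 + (36 + b)/(-21 + b))
(-4234 + 4442)*(1/(511 - 516) + N(40)) = (-4234 + 4442)*(1/(511 - 516) + (330 - 13*40)/(-21 + 40)) = 208*(1/(-5) + (330 - 520)/19) = 208*(-1/5 + (1/19)*(-190)) = 208*(-1/5 - 10) = 208*(-51/5) = -10608/5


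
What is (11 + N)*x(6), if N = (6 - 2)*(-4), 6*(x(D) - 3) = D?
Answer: -20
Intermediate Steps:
x(D) = 3 + D/6
N = -16 (N = 4*(-4) = -16)
(11 + N)*x(6) = (11 - 16)*(3 + (⅙)*6) = -5*(3 + 1) = -5*4 = -20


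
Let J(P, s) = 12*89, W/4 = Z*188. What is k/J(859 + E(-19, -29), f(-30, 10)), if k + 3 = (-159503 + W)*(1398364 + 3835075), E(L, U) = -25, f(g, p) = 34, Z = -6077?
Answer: -2062588586723/89 ≈ -2.3175e+10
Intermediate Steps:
W = -4569904 (W = 4*(-6077*188) = 4*(-1142476) = -4569904)
J(P, s) = 1068
k = -24751063040676 (k = -3 + (-159503 - 4569904)*(1398364 + 3835075) = -3 - 4729407*5233439 = -3 - 24751063040673 = -24751063040676)
k/J(859 + E(-19, -29), f(-30, 10)) = -24751063040676/1068 = -24751063040676*1/1068 = -2062588586723/89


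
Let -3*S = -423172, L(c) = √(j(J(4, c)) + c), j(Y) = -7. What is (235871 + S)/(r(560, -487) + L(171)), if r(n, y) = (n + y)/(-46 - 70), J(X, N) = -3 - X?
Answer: 1915097476/1320873 + 6086337184*√41/1320873 ≈ 30954.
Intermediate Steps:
L(c) = √(-7 + c)
r(n, y) = -n/116 - y/116 (r(n, y) = (n + y)/(-116) = (n + y)*(-1/116) = -n/116 - y/116)
S = 423172/3 (S = -⅓*(-423172) = 423172/3 ≈ 1.4106e+5)
(235871 + S)/(r(560, -487) + L(171)) = (235871 + 423172/3)/((-1/116*560 - 1/116*(-487)) + √(-7 + 171)) = 1130785/(3*((-140/29 + 487/116) + √164)) = 1130785/(3*(-73/116 + 2*√41))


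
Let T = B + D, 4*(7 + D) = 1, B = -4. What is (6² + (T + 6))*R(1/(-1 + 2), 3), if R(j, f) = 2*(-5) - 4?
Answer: -875/2 ≈ -437.50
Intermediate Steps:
D = -27/4 (D = -7 + (¼)*1 = -7 + ¼ = -27/4 ≈ -6.7500)
R(j, f) = -14 (R(j, f) = -10 - 4 = -14)
T = -43/4 (T = -4 - 27/4 = -43/4 ≈ -10.750)
(6² + (T + 6))*R(1/(-1 + 2), 3) = (6² + (-43/4 + 6))*(-14) = (36 - 19/4)*(-14) = (125/4)*(-14) = -875/2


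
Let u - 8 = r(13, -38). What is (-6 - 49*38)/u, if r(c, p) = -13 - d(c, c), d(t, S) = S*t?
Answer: 934/87 ≈ 10.736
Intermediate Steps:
r(c, p) = -13 - c² (r(c, p) = -13 - c*c = -13 - c²)
u = -174 (u = 8 + (-13 - 1*13²) = 8 + (-13 - 1*169) = 8 + (-13 - 169) = 8 - 182 = -174)
(-6 - 49*38)/u = (-6 - 49*38)/(-174) = (-6 - 1862)*(-1/174) = -1868*(-1/174) = 934/87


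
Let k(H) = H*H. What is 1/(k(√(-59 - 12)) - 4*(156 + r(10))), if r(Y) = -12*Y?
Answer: -1/215 ≈ -0.0046512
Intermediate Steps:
k(H) = H²
1/(k(√(-59 - 12)) - 4*(156 + r(10))) = 1/((√(-59 - 12))² - 4*(156 - 12*10)) = 1/((√(-71))² - 4*(156 - 120)) = 1/((I*√71)² - 4*36) = 1/(-71 - 144) = 1/(-215) = -1/215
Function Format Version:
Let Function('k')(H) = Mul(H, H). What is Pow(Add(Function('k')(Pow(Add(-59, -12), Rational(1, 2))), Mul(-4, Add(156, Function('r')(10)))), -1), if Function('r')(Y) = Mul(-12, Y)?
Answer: Rational(-1, 215) ≈ -0.0046512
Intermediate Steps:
Function('k')(H) = Pow(H, 2)
Pow(Add(Function('k')(Pow(Add(-59, -12), Rational(1, 2))), Mul(-4, Add(156, Function('r')(10)))), -1) = Pow(Add(Pow(Pow(Add(-59, -12), Rational(1, 2)), 2), Mul(-4, Add(156, Mul(-12, 10)))), -1) = Pow(Add(Pow(Pow(-71, Rational(1, 2)), 2), Mul(-4, Add(156, -120))), -1) = Pow(Add(Pow(Mul(I, Pow(71, Rational(1, 2))), 2), Mul(-4, 36)), -1) = Pow(Add(-71, -144), -1) = Pow(-215, -1) = Rational(-1, 215)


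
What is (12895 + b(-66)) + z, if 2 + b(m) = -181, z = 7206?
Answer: 19918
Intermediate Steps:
b(m) = -183 (b(m) = -2 - 181 = -183)
(12895 + b(-66)) + z = (12895 - 183) + 7206 = 12712 + 7206 = 19918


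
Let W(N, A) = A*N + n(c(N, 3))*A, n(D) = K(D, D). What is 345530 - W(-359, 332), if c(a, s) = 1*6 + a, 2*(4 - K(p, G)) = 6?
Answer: 464386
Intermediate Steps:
K(p, G) = 1 (K(p, G) = 4 - ½*6 = 4 - 3 = 1)
c(a, s) = 6 + a
n(D) = 1
W(N, A) = A + A*N (W(N, A) = A*N + 1*A = A*N + A = A + A*N)
345530 - W(-359, 332) = 345530 - 332*(1 - 359) = 345530 - 332*(-358) = 345530 - 1*(-118856) = 345530 + 118856 = 464386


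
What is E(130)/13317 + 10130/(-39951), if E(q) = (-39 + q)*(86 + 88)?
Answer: 37372/39951 ≈ 0.93545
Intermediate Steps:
E(q) = -6786 + 174*q (E(q) = (-39 + q)*174 = -6786 + 174*q)
E(130)/13317 + 10130/(-39951) = (-6786 + 174*130)/13317 + 10130/(-39951) = (-6786 + 22620)*(1/13317) + 10130*(-1/39951) = 15834*(1/13317) - 10130/39951 = 5278/4439 - 10130/39951 = 37372/39951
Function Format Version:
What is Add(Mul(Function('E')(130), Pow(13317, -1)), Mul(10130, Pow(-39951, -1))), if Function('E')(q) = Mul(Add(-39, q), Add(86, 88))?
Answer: Rational(37372, 39951) ≈ 0.93545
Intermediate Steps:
Function('E')(q) = Add(-6786, Mul(174, q)) (Function('E')(q) = Mul(Add(-39, q), 174) = Add(-6786, Mul(174, q)))
Add(Mul(Function('E')(130), Pow(13317, -1)), Mul(10130, Pow(-39951, -1))) = Add(Mul(Add(-6786, Mul(174, 130)), Pow(13317, -1)), Mul(10130, Pow(-39951, -1))) = Add(Mul(Add(-6786, 22620), Rational(1, 13317)), Mul(10130, Rational(-1, 39951))) = Add(Mul(15834, Rational(1, 13317)), Rational(-10130, 39951)) = Add(Rational(5278, 4439), Rational(-10130, 39951)) = Rational(37372, 39951)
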